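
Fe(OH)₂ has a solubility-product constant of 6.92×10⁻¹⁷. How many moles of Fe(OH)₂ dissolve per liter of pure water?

2.59×10⁻⁶ M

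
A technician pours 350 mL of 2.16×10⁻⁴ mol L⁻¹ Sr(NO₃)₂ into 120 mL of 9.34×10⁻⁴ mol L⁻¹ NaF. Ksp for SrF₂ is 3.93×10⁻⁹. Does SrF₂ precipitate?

No

After mixing, V = 350 mL + 120 mL = 470 mL.
[Sr²⁺] = (2.16×10⁻⁴)(350)/470 = 1.61×10⁻⁴ mol L⁻¹
[F⁻] = (9.34×10⁻⁴)(120)/470 = 2.38×10⁻⁴ mol L⁻¹
Q = [Sr²⁺][F⁻]^2 = 9.15×10⁻¹²
Q = 9.15×10⁻¹² < Ksp = 3.93×10⁻⁹, so the solution is unsaturated and no precipitate forms.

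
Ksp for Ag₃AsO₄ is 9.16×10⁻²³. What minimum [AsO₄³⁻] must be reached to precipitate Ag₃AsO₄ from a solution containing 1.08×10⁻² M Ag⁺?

7.27×10⁻¹⁷ M

A salt starts to precipitate once the ion product Q reaches its Ksp.
Ag₃AsO₄(s) ⇌ 3 Ag⁺(aq) + AsO₄³⁻(aq)
Ksp = [Ag⁺]^3[AsO₄³⁻] = [AsO₄³⁻](1.08×10⁻²)^3
[AsO₄³⁻] = 9.16×10⁻²³ / (1.08×10⁻²)^3 = 7.27×10⁻¹⁷
[AsO₄³⁻] = 7.27×10⁻¹⁷ M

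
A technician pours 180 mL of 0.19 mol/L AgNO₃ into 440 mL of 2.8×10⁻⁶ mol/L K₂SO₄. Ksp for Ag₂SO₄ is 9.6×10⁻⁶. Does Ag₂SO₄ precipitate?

Total volume after mixing = 180 + 440 = 620 mL.
[Ag⁺] = (0.19)(180)/620 = 5.5×10⁻² mol/L
[SO₄²⁻] = (2.8×10⁻⁶)(440)/620 = 2.0×10⁻⁶ mol/L
Q = [Ag⁺]^2[SO₄²⁻] = 6.0×10⁻⁹
Q < Ksp (6.0×10⁻⁹ vs 9.6×10⁻⁶); the solution remains unsaturated and no precipitate forms.

No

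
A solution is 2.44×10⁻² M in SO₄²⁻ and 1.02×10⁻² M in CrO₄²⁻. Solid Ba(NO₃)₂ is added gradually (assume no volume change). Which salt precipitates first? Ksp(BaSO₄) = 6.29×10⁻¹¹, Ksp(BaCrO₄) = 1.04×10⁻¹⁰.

BaSO₄

Each salt precipitates once Q = Ksp for that salt.
For BaSO₄: [Ba²⁺] = (Ksp/[SO₄²⁻]) = 2.58×10⁻⁹ M
For BaCrO₄: [Ba²⁺] = (Ksp/[CrO₄²⁻]) = 1.02×10⁻⁸ M
The smaller threshold [Ba²⁺] is reached first, so BaSO₄ precipitates first.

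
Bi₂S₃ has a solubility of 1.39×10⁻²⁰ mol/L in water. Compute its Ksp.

Bi₂S₃(s) ⇌ 2 Bi³⁺(aq) + 3 S²⁻(aq)
Call the molar solubility s, so that [Bi³⁺] = 2s and [S²⁻] = 3s.
Ksp = [Bi³⁺]^2[S²⁻]^3 = (2s)^2 · (3s)^3 = 108s^5
Ksp = 108 × (1.39×10⁻²⁰)^5 = 5.60×10⁻⁹⁸

Ksp = 5.60×10⁻⁹⁸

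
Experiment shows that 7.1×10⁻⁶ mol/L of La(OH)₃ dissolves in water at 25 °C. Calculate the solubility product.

Ksp = 6.9×10⁻²⁰

La(OH)₃(s) ⇌ La³⁺(aq) + 3 OH⁻(aq)
For each mole of La(OH)₃ that dissolves per liter, [La³⁺] = s and [OH⁻] = 3s; let s denote this solubility.
Ksp = [La³⁺][OH⁻]^3 = s · (3s)^3 = 27s^4
Ksp = 27 × (7.1×10⁻⁶)^4 = 6.9×10⁻²⁰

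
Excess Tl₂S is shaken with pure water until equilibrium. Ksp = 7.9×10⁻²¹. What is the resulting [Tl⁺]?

Tl₂S(s) ⇌ 2 Tl⁺(aq) + S²⁻(aq)
Call the molar solubility s, so that [Tl⁺] = 2s and [S²⁻] = s.
Ksp = [Tl⁺]^2[S²⁻] = (2s)^2 · s = 4s^3 = 7.9×10⁻²¹
s = 1.3×10⁻⁷ mol L⁻¹
[Tl⁺] = 2s = 2.5×10⁻⁷ mol L⁻¹

2.5×10⁻⁷ M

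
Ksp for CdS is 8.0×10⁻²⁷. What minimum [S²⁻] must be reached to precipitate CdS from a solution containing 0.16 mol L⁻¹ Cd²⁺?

Precipitation of each salt begins when its ion product equals Ksp.
CdS(s) ⇌ Cd²⁺(aq) + S²⁻(aq)
Ksp = [Cd²⁺][S²⁻] = [S²⁻](0.16)
[S²⁻] = 8.0×10⁻²⁷ / (0.16) = 5.0×10⁻²⁶
[S²⁻] = 5.0×10⁻²⁶ mol L⁻¹

5.0×10⁻²⁶ M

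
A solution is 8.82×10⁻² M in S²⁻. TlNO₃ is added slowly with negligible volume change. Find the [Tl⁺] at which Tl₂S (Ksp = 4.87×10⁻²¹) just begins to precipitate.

2.35×10⁻¹⁰ M

The threshold for precipitation is Q = Ksp.
Tl₂S(s) ⇌ 2 Tl⁺(aq) + S²⁻(aq)
Ksp = [Tl⁺]^2[S²⁻] = [Tl⁺]^2(8.82×10⁻²)
[Tl⁺]^2 = 4.87×10⁻²¹ / (8.82×10⁻²) = 5.52×10⁻²⁰
[Tl⁺] = 2.35×10⁻¹⁰ M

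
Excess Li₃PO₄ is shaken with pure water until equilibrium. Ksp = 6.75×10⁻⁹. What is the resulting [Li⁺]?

1.19×10⁻² M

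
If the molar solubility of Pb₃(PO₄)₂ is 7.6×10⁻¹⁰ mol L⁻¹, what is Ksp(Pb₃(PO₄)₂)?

Ksp = 2.7×10⁻⁴⁴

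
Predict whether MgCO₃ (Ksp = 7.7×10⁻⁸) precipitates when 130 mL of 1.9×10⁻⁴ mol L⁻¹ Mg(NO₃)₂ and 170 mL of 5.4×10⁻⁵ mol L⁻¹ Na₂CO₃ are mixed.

After mixing, V = 130 mL + 170 mL = 300 mL.
[Mg²⁺] = (1.9×10⁻⁴)(130)/300 = 8.2×10⁻⁵ mol L⁻¹
[CO₃²⁻] = (5.4×10⁻⁵)(170)/300 = 3.1×10⁻⁵ mol L⁻¹
Q = [Mg²⁺][CO₃²⁻] = 2.5×10⁻⁹
Q < Ksp (2.5×10⁻⁹ vs 7.7×10⁻⁸); the solution remains unsaturated and no precipitate forms.

No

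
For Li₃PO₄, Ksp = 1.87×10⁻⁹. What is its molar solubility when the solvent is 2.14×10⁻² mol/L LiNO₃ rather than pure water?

1.91×10⁻⁴ M

Li₃PO₄(s) ⇌ 3 Li⁺(aq) + PO₄³⁻(aq)
The solution already contains Li⁺ at 2.14×10⁻² mol/L. Let s be the molar solubility of Li₃PO₄.
[Li⁺] ≈ 2.14×10⁻² mol/L (common ion dominates); [PO₄³⁻] = s.
Ksp = [Li⁺]^3[PO₄³⁻] = (2.14×10⁻²)^3s
s = 1.87×10⁻⁹ / (2.14×10⁻²)^3 = 1.91×10⁻⁴
s = 1.91×10⁻⁴ mol/L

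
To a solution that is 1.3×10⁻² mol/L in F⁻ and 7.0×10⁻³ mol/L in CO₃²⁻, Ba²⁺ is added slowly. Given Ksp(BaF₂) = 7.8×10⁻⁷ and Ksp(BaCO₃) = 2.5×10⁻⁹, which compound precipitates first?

Precipitation of each salt begins when its ion product equals Ksp.
For BaF₂: [Ba²⁺] = (Ksp/[F⁻]^2) = 4.6×10⁻³ mol/L
For BaCO₃: [Ba²⁺] = (Ksp/[CO₃²⁻]) = 3.6×10⁻⁷ mol/L
Since BaCO₃ needs less Ba²⁺ to reach saturation, it precipitates first.

BaCO₃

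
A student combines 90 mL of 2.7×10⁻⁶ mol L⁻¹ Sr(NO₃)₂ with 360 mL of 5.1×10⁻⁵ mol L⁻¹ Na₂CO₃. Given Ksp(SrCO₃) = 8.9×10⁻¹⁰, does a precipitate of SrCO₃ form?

No

The combined volume is 450 mL.
[Sr²⁺] = (2.7×10⁻⁶)(90)/450 = 5.4×10⁻⁷ mol L⁻¹
[CO₃²⁻] = (5.1×10⁻⁵)(360)/450 = 4.1×10⁻⁵ mol L⁻¹
Q = [Sr²⁺][CO₃²⁻] = 2.2×10⁻¹¹
Since Q (2.2×10⁻¹¹) is less than Ksp (8.9×10⁻¹⁰), no SrCO₃ precipitates.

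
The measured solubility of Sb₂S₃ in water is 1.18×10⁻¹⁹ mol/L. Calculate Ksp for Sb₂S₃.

Sb₂S₃(s) ⇌ 2 Sb³⁺(aq) + 3 S²⁻(aq)
If s mol/L of Sb₂S₃ dissolves, [Sb³⁺] = 2s and [S²⁻] = 3s.
Ksp = [Sb³⁺]^2[S²⁻]^3 = (2s)^2 · (3s)^3 = 108s^5
Ksp = 108 × (1.18×10⁻¹⁹)^5 = 2.47×10⁻⁹³

Ksp = 2.47×10⁻⁹³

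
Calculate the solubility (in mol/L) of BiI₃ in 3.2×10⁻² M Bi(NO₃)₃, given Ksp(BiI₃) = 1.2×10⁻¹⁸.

1.1×10⁻⁶ M

BiI₃(s) ⇌ Bi³⁺(aq) + 3 I⁻(aq)
Bi³⁺ is already present at 3.2×10⁻² M. If s mol/L of BiI₃ dissolves, [I⁻] = 3s while [Bi³⁺] ≈ 3.2×10⁻² M.
Ksp = [Bi³⁺][I⁻]^3 = (3.2×10⁻²)(3s)^3
(3s)^3 = 1.2×10⁻¹⁸ / (3.2×10⁻²) = 3.8×10⁻¹⁷
s = 1.1×10⁻⁶ M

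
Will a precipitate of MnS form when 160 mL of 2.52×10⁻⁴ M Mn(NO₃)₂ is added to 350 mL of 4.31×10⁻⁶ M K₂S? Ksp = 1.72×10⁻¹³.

Yes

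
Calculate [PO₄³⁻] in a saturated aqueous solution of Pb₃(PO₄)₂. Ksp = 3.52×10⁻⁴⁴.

1.60×10⁻⁹ M

Pb₃(PO₄)₂(s) ⇌ 3 Pb²⁺(aq) + 2 PO₄³⁻(aq)
If s mol/L of Pb₃(PO₄)₂ dissolves, [Pb²⁺] = 3s and [PO₄³⁻] = 2s.
Ksp = [Pb²⁺]^3[PO₄³⁻]^2 = (3s)^3 · (2s)^2 = 108s^5 = 3.52×10⁻⁴⁴
s = 7.99×10⁻¹⁰ mol L⁻¹
[PO₄³⁻] = 2s = 1.60×10⁻⁹ mol L⁻¹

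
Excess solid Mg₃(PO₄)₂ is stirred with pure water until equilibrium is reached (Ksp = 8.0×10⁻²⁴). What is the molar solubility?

9.4×10⁻⁶ M

Mg₃(PO₄)₂(s) ⇌ 3 Mg²⁺(aq) + 2 PO₄³⁻(aq)
Let s be the molar solubility. Then [Mg²⁺] = 3s and [PO₄³⁻] = 2s.
Ksp = [Mg²⁺]^3[PO₄³⁻]^2 = (3s)^3 · (2s)^2 = 108s^5
108s^5 = 8.0×10⁻²⁴  ⇒  s^5 = 7.4×10⁻²⁶
Taking the 5th root, s = 9.4×10⁻⁶ M.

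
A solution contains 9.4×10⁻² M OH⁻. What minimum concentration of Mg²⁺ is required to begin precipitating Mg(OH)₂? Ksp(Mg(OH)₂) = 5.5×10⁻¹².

6.2×10⁻¹⁰ M

Precipitation begins when Q = Ksp.
Mg(OH)₂(s) ⇌ Mg²⁺(aq) + 2 OH⁻(aq)
Ksp = [Mg²⁺][OH⁻]^2 = [Mg²⁺](9.4×10⁻²)^2
[Mg²⁺] = 5.5×10⁻¹² / (9.4×10⁻²)^2 = 6.2×10⁻¹⁰
[Mg²⁺] = 6.2×10⁻¹⁰ M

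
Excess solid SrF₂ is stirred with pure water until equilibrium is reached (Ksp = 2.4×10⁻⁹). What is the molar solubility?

SrF₂(s) ⇌ Sr²⁺(aq) + 2 F⁻(aq)
If s mol/L of SrF₂ dissolves, [Sr²⁺] = s and [F⁻] = 2s.
Ksp = [Sr²⁺][F⁻]^2 = s · (2s)^2 = 4s^3
4s^3 = 2.4×10⁻⁹  ⇒  s^3 = 6.0×10⁻¹⁰
s = 8.4×10⁻⁴ M

8.4×10⁻⁴ M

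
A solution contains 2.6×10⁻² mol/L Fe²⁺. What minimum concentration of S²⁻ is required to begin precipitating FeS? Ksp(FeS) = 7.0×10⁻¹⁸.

A salt starts to precipitate once the ion product Q reaches its Ksp.
FeS(s) ⇌ Fe²⁺(aq) + S²⁻(aq)
Ksp = [Fe²⁺][S²⁻] = [S²⁻](2.6×10⁻²)
[S²⁻] = 7.0×10⁻¹⁸ / (2.6×10⁻²) = 2.7×10⁻¹⁶
[S²⁻] = 2.7×10⁻¹⁶ mol/L

2.7×10⁻¹⁶ M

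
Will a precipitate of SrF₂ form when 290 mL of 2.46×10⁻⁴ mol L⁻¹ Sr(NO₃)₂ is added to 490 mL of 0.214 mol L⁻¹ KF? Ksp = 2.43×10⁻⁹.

Yes

After mixing, V = 290 mL + 490 mL = 780 mL.
[Sr²⁺] = (2.46×10⁻⁴)(290)/780 = 9.15×10⁻⁵ mol L⁻¹
[F⁻] = (0.214)(490)/780 = 0.134 mol L⁻¹
Q = [Sr²⁺][F⁻]^2 = 1.65×10⁻⁶
Because Q > Ksp (1.65×10⁻⁶ vs 2.43×10⁻⁹), a precipitate of SrF₂ forms.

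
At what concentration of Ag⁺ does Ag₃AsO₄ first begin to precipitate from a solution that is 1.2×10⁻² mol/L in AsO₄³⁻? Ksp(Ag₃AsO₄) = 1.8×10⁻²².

2.5×10⁻⁷ M

The threshold for precipitation is Q = Ksp.
Ag₃AsO₄(s) ⇌ 3 Ag⁺(aq) + AsO₄³⁻(aq)
Ksp = [Ag⁺]^3[AsO₄³⁻] = [Ag⁺]^3(1.2×10⁻²)
[Ag⁺]^3 = 1.8×10⁻²² / (1.2×10⁻²) = 1.5×10⁻²⁰
[Ag⁺] = 2.5×10⁻⁷ mol/L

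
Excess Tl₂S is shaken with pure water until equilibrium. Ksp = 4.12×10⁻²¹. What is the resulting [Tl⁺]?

Tl₂S(s) ⇌ 2 Tl⁺(aq) + S²⁻(aq)
With molar solubility s: [Tl⁺] = 2s, [S²⁻] = s.
Ksp = [Tl⁺]^2[S²⁻] = (2s)^2 · s = 4s^3 = 4.12×10⁻²¹
s = 1.01×10⁻⁷ mol/L
[Tl⁺] = 2s = 2.02×10⁻⁷ mol/L

2.02×10⁻⁷ M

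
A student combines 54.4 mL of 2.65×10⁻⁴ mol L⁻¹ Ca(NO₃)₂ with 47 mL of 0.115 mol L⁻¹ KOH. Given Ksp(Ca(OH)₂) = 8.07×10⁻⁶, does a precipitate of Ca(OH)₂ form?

Total volume after mixing = 54.4 + 47 = 101.4 mL.
[Ca²⁺] = (2.65×10⁻⁴)(54.4)/101.4 = 1.42×10⁻⁴ mol L⁻¹
[OH⁻] = (0.115)(47)/101.4 = 5.33×10⁻² mol L⁻¹
Q = [Ca²⁺][OH⁻]^2 = 4.04×10⁻⁷
Q < Ksp (4.04×10⁻⁷ vs 8.07×10⁻⁶); the solution remains unsaturated and no precipitate forms.

No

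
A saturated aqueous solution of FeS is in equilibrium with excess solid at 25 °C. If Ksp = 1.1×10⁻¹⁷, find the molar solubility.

3.3×10⁻⁹ M

FeS(s) ⇌ Fe²⁺(aq) + S²⁻(aq)
If s mol/L of FeS dissolves, [Fe²⁺] = s and [S²⁻] = s.
Ksp = [Fe²⁺][S²⁻] = s · s = s^2
s^2 = 1.1×10⁻¹⁷
s = 3.3×10⁻⁹ mol L⁻¹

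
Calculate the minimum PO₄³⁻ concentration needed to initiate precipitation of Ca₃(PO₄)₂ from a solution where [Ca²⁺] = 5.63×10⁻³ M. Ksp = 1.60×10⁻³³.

Precipitation of each salt begins when its ion product equals Ksp.
Ca₃(PO₄)₂(s) ⇌ 3 Ca²⁺(aq) + 2 PO₄³⁻(aq)
Ksp = [Ca²⁺]^3[PO₄³⁻]^2 = [PO₄³⁻]^2(5.63×10⁻³)^3
[PO₄³⁻]^2 = 1.60×10⁻³³ / (5.63×10⁻³)^3 = 8.97×10⁻²⁷
[PO₄³⁻] = 9.47×10⁻¹⁴ M

9.47×10⁻¹⁴ M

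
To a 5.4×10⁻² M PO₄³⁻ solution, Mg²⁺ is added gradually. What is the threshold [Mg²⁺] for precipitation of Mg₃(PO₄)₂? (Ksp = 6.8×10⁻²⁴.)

Each salt precipitates once Q = Ksp for that salt.
Mg₃(PO₄)₂(s) ⇌ 3 Mg²⁺(aq) + 2 PO₄³⁻(aq)
Ksp = [Mg²⁺]^3[PO₄³⁻]^2 = [Mg²⁺]^3(5.4×10⁻²)^2
[Mg²⁺]^3 = 6.8×10⁻²⁴ / (5.4×10⁻²)^2 = 2.3×10⁻²¹
[Mg²⁺] = 1.3×10⁻⁷ M

1.3×10⁻⁷ M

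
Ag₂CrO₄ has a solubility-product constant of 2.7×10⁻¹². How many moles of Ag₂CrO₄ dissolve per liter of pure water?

8.8×10⁻⁵ M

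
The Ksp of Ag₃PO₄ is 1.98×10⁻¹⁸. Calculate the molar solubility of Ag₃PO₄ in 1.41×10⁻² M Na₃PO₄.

1.73×10⁻⁶ M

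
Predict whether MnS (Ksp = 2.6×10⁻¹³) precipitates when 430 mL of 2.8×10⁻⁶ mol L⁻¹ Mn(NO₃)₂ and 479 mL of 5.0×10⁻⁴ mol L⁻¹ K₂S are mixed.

The combined volume is 909 mL.
[Mn²⁺] = (2.8×10⁻⁶)(430)/909 = 1.3×10⁻⁶ mol L⁻¹
[S²⁻] = (5.0×10⁻⁴)(479)/909 = 2.6×10⁻⁴ mol L⁻¹
Q = [Mn²⁺][S²⁻] = 3.5×10⁻¹⁰
Q = 3.5×10⁻¹⁰ > Ksp = 2.6×10⁻¹³, so the solution is supersaturated and MnS precipitates.

Yes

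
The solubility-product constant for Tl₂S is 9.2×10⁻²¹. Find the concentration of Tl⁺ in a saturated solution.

Tl₂S(s) ⇌ 2 Tl⁺(aq) + S²⁻(aq)
With molar solubility s: [Tl⁺] = 2s, [S²⁻] = s.
Ksp = [Tl⁺]^2[S²⁻] = (2s)^2 · s = 4s^3 = 9.2×10⁻²¹
s = 1.3×10⁻⁷ mol/L
[Tl⁺] = 2s = 2.6×10⁻⁷ mol/L

2.6×10⁻⁷ M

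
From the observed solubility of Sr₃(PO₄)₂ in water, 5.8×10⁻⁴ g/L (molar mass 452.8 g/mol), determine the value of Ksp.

Ksp = 3.7×10⁻²⁸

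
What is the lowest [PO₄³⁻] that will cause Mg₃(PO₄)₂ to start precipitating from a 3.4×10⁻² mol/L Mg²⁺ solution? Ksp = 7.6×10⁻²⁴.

4.4×10⁻¹⁰ M

Precipitation of each salt begins when its ion product equals Ksp.
Mg₃(PO₄)₂(s) ⇌ 3 Mg²⁺(aq) + 2 PO₄³⁻(aq)
Ksp = [Mg²⁺]^3[PO₄³⁻]^2 = [PO₄³⁻]^2(3.4×10⁻²)^3
[PO₄³⁻]^2 = 7.6×10⁻²⁴ / (3.4×10⁻²)^3 = 1.9×10⁻¹⁹
[PO₄³⁻] = 4.4×10⁻¹⁰ mol/L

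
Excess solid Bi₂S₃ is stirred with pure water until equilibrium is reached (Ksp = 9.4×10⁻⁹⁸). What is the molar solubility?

1.5×10⁻²⁰ M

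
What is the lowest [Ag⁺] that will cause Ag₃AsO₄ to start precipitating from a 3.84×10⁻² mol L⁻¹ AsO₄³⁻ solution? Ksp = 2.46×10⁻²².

1.86×10⁻⁷ M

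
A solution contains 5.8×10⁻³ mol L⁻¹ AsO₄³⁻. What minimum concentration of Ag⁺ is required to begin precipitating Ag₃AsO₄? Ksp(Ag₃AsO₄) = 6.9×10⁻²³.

2.3×10⁻⁷ M

Precipitation of each salt begins when its ion product equals Ksp.
Ag₃AsO₄(s) ⇌ 3 Ag⁺(aq) + AsO₄³⁻(aq)
Ksp = [Ag⁺]^3[AsO₄³⁻] = [Ag⁺]^3(5.8×10⁻³)
[Ag⁺]^3 = 6.9×10⁻²³ / (5.8×10⁻³) = 1.2×10⁻²⁰
[Ag⁺] = 2.3×10⁻⁷ mol L⁻¹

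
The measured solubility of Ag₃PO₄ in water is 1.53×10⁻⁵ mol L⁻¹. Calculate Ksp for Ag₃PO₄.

Ag₃PO₄(s) ⇌ 3 Ag⁺(aq) + PO₄³⁻(aq)
If s mol/L of Ag₃PO₄ dissolves, [Ag⁺] = 3s and [PO₄³⁻] = s.
Ksp = [Ag⁺]^3[PO₄³⁻] = (3s)^3 · s = 27s^4
Ksp = 27 × (1.53×10⁻⁵)^4 = 1.48×10⁻¹⁸

Ksp = 1.48×10⁻¹⁸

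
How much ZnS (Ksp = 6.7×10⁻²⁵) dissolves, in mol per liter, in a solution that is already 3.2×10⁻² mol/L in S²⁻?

2.1×10⁻²³ M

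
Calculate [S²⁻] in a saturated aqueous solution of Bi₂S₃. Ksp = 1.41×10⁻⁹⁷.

5.02×10⁻²⁰ M

Bi₂S₃(s) ⇌ 2 Bi³⁺(aq) + 3 S²⁻(aq)
Let s be the molar solubility. Then [Bi³⁺] = 2s and [S²⁻] = 3s.
Ksp = [Bi³⁺]^2[S²⁻]^3 = (2s)^2 · (3s)^3 = 108s^5 = 1.41×10⁻⁹⁷
s = 1.67×10⁻²⁰ M
[S²⁻] = 3s = 5.02×10⁻²⁰ M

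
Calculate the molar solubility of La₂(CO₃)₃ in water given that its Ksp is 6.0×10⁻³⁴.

8.9×10⁻⁸ M

La₂(CO₃)₃(s) ⇌ 2 La³⁺(aq) + 3 CO₃²⁻(aq)
For each mole of La₂(CO₃)₃ that dissolves per liter, [La³⁺] = 2s and [CO₃²⁻] = 3s; let s denote this solubility.
Ksp = [La³⁺]^2[CO₃²⁻]^3 = (2s)^2 · (3s)^3 = 108s^5
108s^5 = 6.0×10⁻³⁴  ⇒  s^5 = 5.6×10⁻³⁶
s = 8.9×10⁻⁸ mol L⁻¹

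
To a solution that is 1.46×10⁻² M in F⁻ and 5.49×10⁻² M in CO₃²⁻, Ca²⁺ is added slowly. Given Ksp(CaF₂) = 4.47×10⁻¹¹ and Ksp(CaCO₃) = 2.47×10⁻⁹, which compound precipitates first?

Precipitation begins when Q = Ksp.
For CaF₂: [Ca²⁺] = (Ksp/[F⁻]^2) = 2.10×10⁻⁷ M
For CaCO₃: [Ca²⁺] = (Ksp/[CO₃²⁻]) = 4.50×10⁻⁸ M
Since CaCO₃ needs less Ca²⁺ to reach saturation, it precipitates first.

CaCO₃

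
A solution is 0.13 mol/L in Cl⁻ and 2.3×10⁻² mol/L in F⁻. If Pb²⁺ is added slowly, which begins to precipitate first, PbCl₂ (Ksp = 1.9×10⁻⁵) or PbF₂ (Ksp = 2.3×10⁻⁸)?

PbF₂

Precipitation begins when Q = Ksp.
For PbCl₂: [Pb²⁺] = (Ksp/[Cl⁻]^2) = 1.1×10⁻³ mol/L
For PbF₂: [Pb²⁺] = (Ksp/[F⁻]^2) = 4.3×10⁻⁵ mol/L
The smaller threshold [Pb²⁺] is reached first, so PbF₂ precipitates first.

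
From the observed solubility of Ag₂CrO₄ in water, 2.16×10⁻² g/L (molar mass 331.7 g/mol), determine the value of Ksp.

Molar solubility s = (2.16×10⁻² g/L) / (331.7 g/mol) = 6.5119×10⁻⁵ mol/L
Ag₂CrO₄(s) ⇌ 2 Ag⁺(aq) + CrO₄²⁻(aq)
Call the molar solubility s, so that [Ag⁺] = 2s and [CrO₄²⁻] = s.
Ksp = [Ag⁺]^2[CrO₄²⁻] = (2s)^2 · s = 4s^3
Ksp = 4 × (6.5119×10⁻⁵)^3 = 1.10×10⁻¹²

Ksp = 1.10×10⁻¹²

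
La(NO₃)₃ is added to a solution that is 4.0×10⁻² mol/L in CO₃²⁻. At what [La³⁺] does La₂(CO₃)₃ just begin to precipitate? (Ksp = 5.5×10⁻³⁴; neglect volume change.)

A salt starts to precipitate once the ion product Q reaches its Ksp.
La₂(CO₃)₃(s) ⇌ 2 La³⁺(aq) + 3 CO₃²⁻(aq)
Ksp = [La³⁺]^2[CO₃²⁻]^3 = [La³⁺]^2(4.0×10⁻²)^3
[La³⁺]^2 = 5.5×10⁻³⁴ / (4.0×10⁻²)^3 = 8.6×10⁻³⁰
[La³⁺] = 2.9×10⁻¹⁵ mol/L

2.9×10⁻¹⁵ M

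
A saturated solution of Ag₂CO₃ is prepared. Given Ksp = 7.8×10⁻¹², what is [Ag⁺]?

Ag₂CO₃(s) ⇌ 2 Ag⁺(aq) + CO₃²⁻(aq)
Let s be the molar solubility. Then [Ag⁺] = 2s and [CO₃²⁻] = s.
Ksp = [Ag⁺]^2[CO₃²⁻] = (2s)^2 · s = 4s^3 = 7.8×10⁻¹²
s = 1.2×10⁻⁴ mol/L
[Ag⁺] = 2s = 2.5×10⁻⁴ mol/L

2.5×10⁻⁴ M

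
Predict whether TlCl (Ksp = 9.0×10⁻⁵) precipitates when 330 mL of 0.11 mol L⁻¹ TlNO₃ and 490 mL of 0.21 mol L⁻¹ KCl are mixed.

The combined volume is 820 mL.
[Tl⁺] = (0.11)(330)/820 = 4.4×10⁻² mol L⁻¹
[Cl⁻] = (0.21)(490)/820 = 0.13 mol L⁻¹
Q = [Tl⁺][Cl⁻] = 5.6×10⁻³
Since Q (5.6×10⁻³) exceeds Ksp (9.0×10⁻⁵), TlCl will precipitate.

Yes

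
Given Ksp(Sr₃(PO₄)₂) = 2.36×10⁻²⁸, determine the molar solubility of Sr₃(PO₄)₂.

Sr₃(PO₄)₂(s) ⇌ 3 Sr²⁺(aq) + 2 PO₄³⁻(aq)
Call the molar solubility s, so that [Sr²⁺] = 3s and [PO₄³⁻] = 2s.
Ksp = [Sr²⁺]^3[PO₄³⁻]^2 = (3s)^3 · (2s)^2 = 108s^5
108s^5 = 2.36×10⁻²⁸  ⇒  s^5 = 2.19×10⁻³⁰
s = 1.17×10⁻⁶ mol L⁻¹

1.17×10⁻⁶ M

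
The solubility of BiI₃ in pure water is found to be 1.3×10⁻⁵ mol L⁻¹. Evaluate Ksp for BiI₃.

BiI₃(s) ⇌ Bi³⁺(aq) + 3 I⁻(aq)
If s mol/L of BiI₃ dissolves, [Bi³⁺] = s and [I⁻] = 3s.
Ksp = [Bi³⁺][I⁻]^3 = s · (3s)^3 = 27s^4
Ksp = 27 × (1.3×10⁻⁵)^4 = 7.7×10⁻¹⁹

Ksp = 7.7×10⁻¹⁹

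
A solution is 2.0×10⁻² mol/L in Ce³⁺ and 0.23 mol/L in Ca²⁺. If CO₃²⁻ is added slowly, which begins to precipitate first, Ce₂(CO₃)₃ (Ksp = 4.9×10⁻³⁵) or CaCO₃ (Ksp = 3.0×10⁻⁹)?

The threshold for precipitation is Q = Ksp.
For Ce₂(CO₃)₃: [CO₃²⁻] = (Ksp/[Ce³⁺]^2)^(1/3) = 5.0×10⁻¹¹ mol/L
For CaCO₃: [CO₃²⁻] = (Ksp/[Ca²⁺]) = 1.3×10⁻⁸ mol/L
Ce₂(CO₃)₃ requires the lower [CO₃²⁻], so it precipitates first.

Ce₂(CO₃)₃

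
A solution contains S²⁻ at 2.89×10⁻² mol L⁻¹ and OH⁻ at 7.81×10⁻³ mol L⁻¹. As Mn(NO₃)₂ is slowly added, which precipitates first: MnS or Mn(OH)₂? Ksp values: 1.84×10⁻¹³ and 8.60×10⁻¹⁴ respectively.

A salt starts to precipitate once the ion product Q reaches its Ksp.
For MnS: [Mn²⁺] = (Ksp/[S²⁻]) = 6.37×10⁻¹² mol L⁻¹
For Mn(OH)₂: [Mn²⁺] = (Ksp/[OH⁻]^2) = 1.41×10⁻⁹ mol L⁻¹
Since MnS needs less Mn²⁺ to reach saturation, it precipitates first.

MnS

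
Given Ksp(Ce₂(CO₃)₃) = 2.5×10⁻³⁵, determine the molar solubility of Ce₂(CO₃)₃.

4.7×10⁻⁸ M

Ce₂(CO₃)₃(s) ⇌ 2 Ce³⁺(aq) + 3 CO₃²⁻(aq)
Let s be the molar solubility. Then [Ce³⁺] = 2s and [CO₃²⁻] = 3s.
Ksp = [Ce³⁺]^2[CO₃²⁻]^3 = (2s)^2 · (3s)^3 = 108s^5
108s^5 = 2.5×10⁻³⁵  ⇒  s^5 = 2.3×10⁻³⁷
Taking the 5th root, s = 4.7×10⁻⁸ mol L⁻¹.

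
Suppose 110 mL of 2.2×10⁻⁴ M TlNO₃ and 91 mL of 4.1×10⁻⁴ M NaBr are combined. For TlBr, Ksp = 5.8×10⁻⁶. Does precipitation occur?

After mixing, V = 110 mL + 91 mL = 201 mL.
[Tl⁺] = (2.2×10⁻⁴)(110)/201 = 1.2×10⁻⁴ M
[Br⁻] = (4.1×10⁻⁴)(91)/201 = 1.9×10⁻⁴ M
Q = [Tl⁺][Br⁻] = 2.2×10⁻⁸
Q = 2.2×10⁻⁸ < Ksp = 5.8×10⁻⁶, so the solution is unsaturated and no precipitate forms.

No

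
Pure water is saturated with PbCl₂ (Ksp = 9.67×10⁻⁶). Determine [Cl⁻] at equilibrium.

2.68×10⁻² M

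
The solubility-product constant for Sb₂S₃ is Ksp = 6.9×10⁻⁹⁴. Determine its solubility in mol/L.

Sb₂S₃(s) ⇌ 2 Sb³⁺(aq) + 3 S²⁻(aq)
With molar solubility s: [Sb³⁺] = 2s, [S²⁻] = 3s.
Ksp = [Sb³⁺]^2[S²⁻]^3 = (2s)^2 · (3s)^3 = 108s^5
108s^5 = 6.9×10⁻⁹⁴  ⇒  s^5 = 6.4×10⁻⁹⁶
s = (6.4×10⁻⁹⁶)^(1/5) = 9.1×10⁻²⁰ mol L⁻¹

9.1×10⁻²⁰ M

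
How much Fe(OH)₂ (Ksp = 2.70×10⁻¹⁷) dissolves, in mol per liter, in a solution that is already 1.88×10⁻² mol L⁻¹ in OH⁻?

7.64×10⁻¹⁴ M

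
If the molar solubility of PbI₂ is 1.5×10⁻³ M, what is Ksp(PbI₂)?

Ksp = 1.4×10⁻⁸

PbI₂(s) ⇌ Pb²⁺(aq) + 2 I⁻(aq)
If s mol/L of PbI₂ dissolves, [Pb²⁺] = s and [I⁻] = 2s.
Ksp = [Pb²⁺][I⁻]^2 = s · (2s)^2 = 4s^3
Ksp = 4 × (1.5×10⁻³)^3 = 1.4×10⁻⁸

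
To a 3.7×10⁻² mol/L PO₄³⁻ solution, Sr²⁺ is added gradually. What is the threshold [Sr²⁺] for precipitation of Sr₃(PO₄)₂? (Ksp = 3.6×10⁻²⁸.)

6.4×10⁻⁹ M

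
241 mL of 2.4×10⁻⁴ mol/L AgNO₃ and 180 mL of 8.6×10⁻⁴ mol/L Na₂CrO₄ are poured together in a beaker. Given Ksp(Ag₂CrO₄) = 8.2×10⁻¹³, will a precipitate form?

Yes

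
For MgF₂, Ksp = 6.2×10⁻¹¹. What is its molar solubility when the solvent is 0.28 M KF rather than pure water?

7.9×10⁻¹⁰ M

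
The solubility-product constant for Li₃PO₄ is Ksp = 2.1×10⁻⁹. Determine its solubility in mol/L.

3.0×10⁻³ M

Li₃PO₄(s) ⇌ 3 Li⁺(aq) + PO₄³⁻(aq)
With molar solubility s: [Li⁺] = 3s, [PO₄³⁻] = s.
Ksp = [Li⁺]^3[PO₄³⁻] = (3s)^3 · s = 27s^4
27s^4 = 2.1×10⁻⁹  ⇒  s^4 = 7.8×10⁻¹¹
Taking the 4th root, s = 3.0×10⁻³ M.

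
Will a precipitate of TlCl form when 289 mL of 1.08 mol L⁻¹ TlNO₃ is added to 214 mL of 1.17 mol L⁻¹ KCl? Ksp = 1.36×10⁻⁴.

After mixing, V = 289 mL + 214 mL = 503 mL.
[Tl⁺] = (1.08)(289)/503 = 0.621 mol L⁻¹
[Cl⁻] = (1.17)(214)/503 = 0.498 mol L⁻¹
Q = [Tl⁺][Cl⁻] = 0.309
Since Q (0.309) exceeds Ksp (1.36×10⁻⁴), TlCl will precipitate.

Yes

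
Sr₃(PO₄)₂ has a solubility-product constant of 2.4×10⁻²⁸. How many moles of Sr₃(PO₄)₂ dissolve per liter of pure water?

1.2×10⁻⁶ M

Sr₃(PO₄)₂(s) ⇌ 3 Sr²⁺(aq) + 2 PO₄³⁻(aq)
If s mol/L of Sr₃(PO₄)₂ dissolves, [Sr²⁺] = 3s and [PO₄³⁻] = 2s.
Ksp = [Sr²⁺]^3[PO₄³⁻]^2 = (3s)^3 · (2s)^2 = 108s^5
108s^5 = 2.4×10⁻²⁸  ⇒  s^5 = 2.2×10⁻³⁰
s = 1.2×10⁻⁶ M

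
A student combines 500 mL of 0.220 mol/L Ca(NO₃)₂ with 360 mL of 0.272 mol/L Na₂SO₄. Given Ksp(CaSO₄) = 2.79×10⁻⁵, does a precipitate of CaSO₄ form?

Yes

Total volume after mixing = 500 + 360 = 860 mL.
[Ca²⁺] = (0.220)(500)/860 = 0.128 mol/L
[SO₄²⁻] = (0.272)(360)/860 = 0.114 mol/L
Q = [Ca²⁺][SO₄²⁻] = 1.46×10⁻²
Since Q (1.46×10⁻²) exceeds Ksp (2.79×10⁻⁵), CaSO₄ will precipitate.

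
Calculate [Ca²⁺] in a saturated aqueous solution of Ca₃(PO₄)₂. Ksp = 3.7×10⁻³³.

Ca₃(PO₄)₂(s) ⇌ 3 Ca²⁺(aq) + 2 PO₄³⁻(aq)
With molar solubility s: [Ca²⁺] = 3s, [PO₄³⁻] = 2s.
Ksp = [Ca²⁺]^3[PO₄³⁻]^2 = (3s)^3 · (2s)^2 = 108s^5 = 3.7×10⁻³³
s = 1.3×10⁻⁷ M
[Ca²⁺] = 3s = 3.8×10⁻⁷ M

3.8×10⁻⁷ M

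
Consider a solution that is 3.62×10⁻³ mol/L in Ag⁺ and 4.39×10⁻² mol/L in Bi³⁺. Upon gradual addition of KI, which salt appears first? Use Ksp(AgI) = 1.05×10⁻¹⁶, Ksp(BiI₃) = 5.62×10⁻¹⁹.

Precipitation begins when Q = Ksp.
For AgI: [I⁻] = (Ksp/[Ag⁺]) = 2.90×10⁻¹⁴ mol/L
For BiI₃: [I⁻] = (Ksp/[Bi³⁺])^(1/3) = 2.34×10⁻⁶ mol/L
AgI requires the lower [I⁻], so it precipitates first.

AgI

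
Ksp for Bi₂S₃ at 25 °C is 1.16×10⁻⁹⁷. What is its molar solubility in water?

1.61×10⁻²⁰ M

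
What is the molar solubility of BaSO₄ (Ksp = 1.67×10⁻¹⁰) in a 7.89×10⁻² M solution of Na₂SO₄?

BaSO₄(s) ⇌ Ba²⁺(aq) + SO₄²⁻(aq)
With SO₄²⁻ already at 7.89×10⁻² M and s small, take [SO₄²⁻] ≈ 7.89×10⁻² M and [Ba²⁺] = s.
Ksp = [Ba²⁺][SO₄²⁻] = s(7.89×10⁻²)
s = 1.67×10⁻¹⁰ / (7.89×10⁻²) = 2.12×10⁻⁹
s = 2.12×10⁻⁹ M

2.12×10⁻⁹ M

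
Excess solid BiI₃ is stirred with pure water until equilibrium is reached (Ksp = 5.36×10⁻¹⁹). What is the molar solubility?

1.19×10⁻⁵ M

BiI₃(s) ⇌ Bi³⁺(aq) + 3 I⁻(aq)
For each mole of BiI₃ that dissolves per liter, [Bi³⁺] = s and [I⁻] = 3s; let s denote this solubility.
Ksp = [Bi³⁺][I⁻]^3 = s · (3s)^3 = 27s^4
27s^4 = 5.36×10⁻¹⁹  ⇒  s^4 = 1.99×10⁻²⁰
s = (1.99×10⁻²⁰)^(1/4) = 1.19×10⁻⁵ M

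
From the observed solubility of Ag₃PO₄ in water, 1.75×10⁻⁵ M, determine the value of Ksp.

Ksp = 2.53×10⁻¹⁸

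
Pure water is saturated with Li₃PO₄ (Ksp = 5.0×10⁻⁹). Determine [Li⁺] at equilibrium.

1.1×10⁻² M

Li₃PO₄(s) ⇌ 3 Li⁺(aq) + PO₄³⁻(aq)
For each mole of Li₃PO₄ that dissolves per liter, [Li⁺] = 3s and [PO₄³⁻] = s; let s denote this solubility.
Ksp = [Li⁺]^3[PO₄³⁻] = (3s)^3 · s = 27s^4 = 5.0×10⁻⁹
s = 3.7×10⁻³ mol/L
[Li⁺] = 3s = 1.1×10⁻² mol/L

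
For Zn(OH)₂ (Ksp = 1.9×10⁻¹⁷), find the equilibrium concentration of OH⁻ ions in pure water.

Zn(OH)₂(s) ⇌ Zn²⁺(aq) + 2 OH⁻(aq)
If s mol/L of Zn(OH)₂ dissolves, [Zn²⁺] = s and [OH⁻] = 2s.
Ksp = [Zn²⁺][OH⁻]^2 = s · (2s)^2 = 4s^3 = 1.9×10⁻¹⁷
s = 1.7×10⁻⁶ mol L⁻¹
[OH⁻] = 2s = 3.4×10⁻⁶ mol L⁻¹

3.4×10⁻⁶ M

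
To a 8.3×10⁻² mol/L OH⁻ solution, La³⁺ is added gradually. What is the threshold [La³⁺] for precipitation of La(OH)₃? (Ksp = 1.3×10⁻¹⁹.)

2.3×10⁻¹⁶ M

A salt starts to precipitate once the ion product Q reaches its Ksp.
La(OH)₃(s) ⇌ La³⁺(aq) + 3 OH⁻(aq)
Ksp = [La³⁺][OH⁻]^3 = [La³⁺](8.3×10⁻²)^3
[La³⁺] = 1.3×10⁻¹⁹ / (8.3×10⁻²)^3 = 2.3×10⁻¹⁶
[La³⁺] = 2.3×10⁻¹⁶ mol/L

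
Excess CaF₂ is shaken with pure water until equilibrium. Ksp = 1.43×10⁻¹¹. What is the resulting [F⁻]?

CaF₂(s) ⇌ Ca²⁺(aq) + 2 F⁻(aq)
For each mole of CaF₂ that dissolves per liter, [Ca²⁺] = s and [F⁻] = 2s; let s denote this solubility.
Ksp = [Ca²⁺][F⁻]^2 = s · (2s)^2 = 4s^3 = 1.43×10⁻¹¹
s = 1.53×10⁻⁴ mol L⁻¹
[F⁻] = 2s = 3.06×10⁻⁴ mol L⁻¹

3.06×10⁻⁴ M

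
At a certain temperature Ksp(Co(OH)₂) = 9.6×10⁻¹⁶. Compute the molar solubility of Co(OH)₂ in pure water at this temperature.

Co(OH)₂(s) ⇌ Co²⁺(aq) + 2 OH⁻(aq)
For each mole of Co(OH)₂ that dissolves per liter, [Co²⁺] = s and [OH⁻] = 2s; let s denote this solubility.
Ksp = [Co²⁺][OH⁻]^2 = s · (2s)^2 = 4s^3
4s^3 = 9.6×10⁻¹⁶  ⇒  s^3 = 2.4×10⁻¹⁶
Taking the 3rd root, s = 6.2×10⁻⁶ M.

6.2×10⁻⁶ M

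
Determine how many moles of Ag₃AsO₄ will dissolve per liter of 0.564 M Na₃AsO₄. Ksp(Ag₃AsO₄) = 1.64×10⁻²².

2.21×10⁻⁸ M

Ag₃AsO₄(s) ⇌ 3 Ag⁺(aq) + AsO₄³⁻(aq)
Let s be the solubility of Ag₃AsO₄ here. The common ion gives [AsO₄³⁻] ≈ 0.564 M, and [Ag⁺] = 3s.
Ksp = [Ag⁺]^3[AsO₄³⁻] = (3s)^3(0.564)
(3s)^3 = 1.64×10⁻²² / (0.564) = 2.91×10⁻²²
s = 2.21×10⁻⁸ M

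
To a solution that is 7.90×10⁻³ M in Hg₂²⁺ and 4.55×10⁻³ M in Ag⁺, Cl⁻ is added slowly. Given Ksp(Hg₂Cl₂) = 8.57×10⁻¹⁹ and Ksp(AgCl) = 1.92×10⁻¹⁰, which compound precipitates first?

The threshold for precipitation is Q = Ksp.
For Hg₂Cl₂: [Cl⁻] = (Ksp/[Hg₂²⁺])^(1/2) = 1.04×10⁻⁸ M
For AgCl: [Cl⁻] = (Ksp/[Ag⁺]) = 4.22×10⁻⁸ M
Hg₂Cl₂ requires the lower [Cl⁻], so it precipitates first.

Hg₂Cl₂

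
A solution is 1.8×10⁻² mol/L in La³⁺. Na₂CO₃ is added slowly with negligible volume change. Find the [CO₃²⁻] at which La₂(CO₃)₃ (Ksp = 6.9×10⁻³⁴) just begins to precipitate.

1.3×10⁻¹⁰ M

Each salt precipitates once Q = Ksp for that salt.
La₂(CO₃)₃(s) ⇌ 2 La³⁺(aq) + 3 CO₃²⁻(aq)
Ksp = [La³⁺]^2[CO₃²⁻]^3 = [CO₃²⁻]^3(1.8×10⁻²)^2
[CO₃²⁻]^3 = 6.9×10⁻³⁴ / (1.8×10⁻²)^2 = 2.1×10⁻³⁰
[CO₃²⁻] = 1.3×10⁻¹⁰ mol/L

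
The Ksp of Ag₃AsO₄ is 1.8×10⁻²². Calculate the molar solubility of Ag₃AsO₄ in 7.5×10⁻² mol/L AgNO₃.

Ag₃AsO₄(s) ⇌ 3 Ag⁺(aq) + AsO₄³⁻(aq)
With Ag⁺ already at 7.5×10⁻² mol/L and s small, take [Ag⁺] ≈ 7.5×10⁻² mol/L and [AsO₄³⁻] = s.
Ksp = [Ag⁺]^3[AsO₄³⁻] = (7.5×10⁻²)^3s
s = 1.8×10⁻²² / (7.5×10⁻²)^3 = 4.3×10⁻¹⁹
s = 4.3×10⁻¹⁹ mol/L

4.3×10⁻¹⁹ M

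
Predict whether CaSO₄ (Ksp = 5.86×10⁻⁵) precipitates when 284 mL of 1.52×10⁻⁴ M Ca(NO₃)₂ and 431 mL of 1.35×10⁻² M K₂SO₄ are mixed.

No

After mixing, V = 284 mL + 431 mL = 715 mL.
[Ca²⁺] = (1.52×10⁻⁴)(284)/715 = 6.04×10⁻⁵ M
[SO₄²⁻] = (1.35×10⁻²)(431)/715 = 8.14×10⁻³ M
Q = [Ca²⁺][SO₄²⁻] = 4.91×10⁻⁷
Since Q (4.91×10⁻⁷) is less than Ksp (5.86×10⁻⁵), no CaSO₄ precipitates.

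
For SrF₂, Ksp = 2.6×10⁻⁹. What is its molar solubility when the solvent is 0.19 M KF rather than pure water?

SrF₂(s) ⇌ Sr²⁺(aq) + 2 F⁻(aq)
F⁻ is already present at 0.19 M. If s mol/L of SrF₂ dissolves, [Sr²⁺] = s while [F⁻] ≈ 0.19 M.
Ksp = [Sr²⁺][F⁻]^2 = s(0.19)^2
s = 2.6×10⁻⁹ / (0.19)^2 = 7.2×10⁻⁸
s = 7.2×10⁻⁸ M

7.2×10⁻⁸ M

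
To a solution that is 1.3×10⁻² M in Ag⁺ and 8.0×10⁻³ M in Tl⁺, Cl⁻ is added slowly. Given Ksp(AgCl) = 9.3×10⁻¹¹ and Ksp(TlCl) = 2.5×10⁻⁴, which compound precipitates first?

AgCl

The threshold for precipitation is Q = Ksp.
For AgCl: [Cl⁻] = (Ksp/[Ag⁺]) = 7.2×10⁻⁹ M
For TlCl: [Cl⁻] = (Ksp/[Tl⁺]) = 3.1×10⁻² M
The smaller threshold [Cl⁻] is reached first, so AgCl precipitates first.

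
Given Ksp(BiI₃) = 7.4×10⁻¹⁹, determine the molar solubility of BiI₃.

1.3×10⁻⁵ M

BiI₃(s) ⇌ Bi³⁺(aq) + 3 I⁻(aq)
Let s be the molar solubility. Then [Bi³⁺] = s and [I⁻] = 3s.
Ksp = [Bi³⁺][I⁻]^3 = s · (3s)^3 = 27s^4
27s^4 = 7.4×10⁻¹⁹  ⇒  s^4 = 2.7×10⁻²⁰
s = (2.7×10⁻²⁰)^(1/4) = 1.3×10⁻⁵ mol/L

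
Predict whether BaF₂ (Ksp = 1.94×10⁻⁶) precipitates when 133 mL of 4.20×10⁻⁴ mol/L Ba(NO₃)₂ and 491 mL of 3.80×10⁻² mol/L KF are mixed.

No

After mixing, V = 133 mL + 491 mL = 624 mL.
[Ba²⁺] = (4.20×10⁻⁴)(133)/624 = 8.95×10⁻⁵ mol/L
[F⁻] = (3.80×10⁻²)(491)/624 = 2.99×10⁻² mol/L
Q = [Ba²⁺][F⁻]^2 = 8.00×10⁻⁸
Q = 8.00×10⁻⁸ < Ksp = 1.94×10⁻⁶, so the solution is unsaturated and no precipitate forms.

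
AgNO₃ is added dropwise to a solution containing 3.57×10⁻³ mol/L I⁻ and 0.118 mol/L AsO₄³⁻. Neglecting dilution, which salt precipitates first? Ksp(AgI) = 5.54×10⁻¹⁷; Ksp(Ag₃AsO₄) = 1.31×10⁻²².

AgI

A salt starts to precipitate once the ion product Q reaches its Ksp.
For AgI: [Ag⁺] = (Ksp/[I⁻]) = 1.55×10⁻¹⁴ mol/L
For Ag₃AsO₄: [Ag⁺] = (Ksp/[AsO₄³⁻])^(1/3) = 1.04×10⁻⁷ mol/L
Since AgI needs less Ag⁺ to reach saturation, it precipitates first.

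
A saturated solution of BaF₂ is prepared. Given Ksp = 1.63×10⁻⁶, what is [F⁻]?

1.48×10⁻² M

BaF₂(s) ⇌ Ba²⁺(aq) + 2 F⁻(aq)
With molar solubility s: [Ba²⁺] = s, [F⁻] = 2s.
Ksp = [Ba²⁺][F⁻]^2 = s · (2s)^2 = 4s^3 = 1.63×10⁻⁶
s = 7.41×10⁻³ mol L⁻¹
[F⁻] = 2s = 1.48×10⁻² mol L⁻¹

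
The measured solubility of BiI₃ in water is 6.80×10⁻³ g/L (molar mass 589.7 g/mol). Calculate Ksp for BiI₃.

Molar solubility s = (6.80×10⁻³ g/L) / (589.7 g/mol) = 1.1531×10⁻⁵ mol/L
BiI₃(s) ⇌ Bi³⁺(aq) + 3 I⁻(aq)
Let s be the molar solubility. Then [Bi³⁺] = s and [I⁻] = 3s.
Ksp = [Bi³⁺][I⁻]^3 = s · (3s)^3 = 27s^4
Ksp = 27 × (1.1531×10⁻⁵)^4 = 4.77×10⁻¹⁹

Ksp = 4.77×10⁻¹⁹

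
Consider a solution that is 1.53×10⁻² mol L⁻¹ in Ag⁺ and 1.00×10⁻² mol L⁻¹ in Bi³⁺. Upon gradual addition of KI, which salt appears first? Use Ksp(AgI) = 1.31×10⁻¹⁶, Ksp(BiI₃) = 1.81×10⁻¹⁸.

The threshold for precipitation is Q = Ksp.
For AgI: [I⁻] = (Ksp/[Ag⁺]) = 8.56×10⁻¹⁵ mol L⁻¹
For BiI₃: [I⁻] = (Ksp/[Bi³⁺])^(1/3) = 5.66×10⁻⁶ mol L⁻¹
AgI requires the lower [I⁻], so it precipitates first.

AgI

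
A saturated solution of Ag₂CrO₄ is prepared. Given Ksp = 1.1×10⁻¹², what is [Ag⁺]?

Ag₂CrO₄(s) ⇌ 2 Ag⁺(aq) + CrO₄²⁻(aq)
Let s be the molar solubility. Then [Ag⁺] = 2s and [CrO₄²⁻] = s.
Ksp = [Ag⁺]^2[CrO₄²⁻] = (2s)^2 · s = 4s^3 = 1.1×10⁻¹²
s = 6.5×10⁻⁵ mol L⁻¹
[Ag⁺] = 2s = 1.3×10⁻⁴ mol L⁻¹

1.3×10⁻⁴ M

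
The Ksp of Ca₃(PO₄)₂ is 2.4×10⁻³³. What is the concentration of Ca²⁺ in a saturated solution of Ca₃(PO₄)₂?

3.5×10⁻⁷ M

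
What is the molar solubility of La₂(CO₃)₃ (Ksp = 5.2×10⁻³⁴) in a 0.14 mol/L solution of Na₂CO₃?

La₂(CO₃)₃(s) ⇌ 2 La³⁺(aq) + 3 CO₃²⁻(aq)
Let s be the solubility of La₂(CO₃)₃ here. The common ion gives [CO₃²⁻] ≈ 0.14 mol/L, and [La³⁺] = 2s.
Ksp = [La³⁺]^2[CO₃²⁻]^3 = (2s)^2(0.14)^3
(2s)^2 = 5.2×10⁻³⁴ / (0.14)^3 = 1.9×10⁻³¹
s = 2.2×10⁻¹⁶ mol/L

2.2×10⁻¹⁶ M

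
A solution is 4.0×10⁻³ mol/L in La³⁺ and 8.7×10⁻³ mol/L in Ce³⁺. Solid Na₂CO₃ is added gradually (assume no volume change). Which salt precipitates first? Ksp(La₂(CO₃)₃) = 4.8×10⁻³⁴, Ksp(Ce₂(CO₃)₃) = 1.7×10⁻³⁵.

Precipitation begins when Q = Ksp.
For La₂(CO₃)₃: [CO₃²⁻] = (Ksp/[La³⁺]^2)^(1/3) = 3.1×10⁻¹⁰ mol/L
For Ce₂(CO₃)₃: [CO₃²⁻] = (Ksp/[Ce³⁺]^2)^(1/3) = 6.1×10⁻¹¹ mol/L
The smaller threshold [CO₃²⁻] is reached first, so Ce₂(CO₃)₃ precipitates first.

Ce₂(CO₃)₃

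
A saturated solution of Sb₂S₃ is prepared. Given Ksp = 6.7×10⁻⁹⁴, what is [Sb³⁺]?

Sb₂S₃(s) ⇌ 2 Sb³⁺(aq) + 3 S²⁻(aq)
Let s be the molar solubility. Then [Sb³⁺] = 2s and [S²⁻] = 3s.
Ksp = [Sb³⁺]^2[S²⁻]^3 = (2s)^2 · (3s)^3 = 108s^5 = 6.7×10⁻⁹⁴
s = 9.1×10⁻²⁰ mol L⁻¹
[Sb³⁺] = 2s = 1.8×10⁻¹⁹ mol L⁻¹

1.8×10⁻¹⁹ M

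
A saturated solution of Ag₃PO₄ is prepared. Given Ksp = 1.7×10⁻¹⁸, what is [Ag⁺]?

4.8×10⁻⁵ M

Ag₃PO₄(s) ⇌ 3 Ag⁺(aq) + PO₄³⁻(aq)
If s mol/L of Ag₃PO₄ dissolves, [Ag⁺] = 3s and [PO₄³⁻] = s.
Ksp = [Ag⁺]^3[PO₄³⁻] = (3s)^3 · s = 27s^4 = 1.7×10⁻¹⁸
s = 1.6×10⁻⁵ mol/L
[Ag⁺] = 3s = 4.8×10⁻⁵ mol/L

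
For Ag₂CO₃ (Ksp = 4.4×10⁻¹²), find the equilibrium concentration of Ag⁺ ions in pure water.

2.1×10⁻⁴ M

Ag₂CO₃(s) ⇌ 2 Ag⁺(aq) + CO₃²⁻(aq)
Call the molar solubility s, so that [Ag⁺] = 2s and [CO₃²⁻] = s.
Ksp = [Ag⁺]^2[CO₃²⁻] = (2s)^2 · s = 4s^3 = 4.4×10⁻¹²
s = 1.0×10⁻⁴ mol/L
[Ag⁺] = 2s = 2.1×10⁻⁴ mol/L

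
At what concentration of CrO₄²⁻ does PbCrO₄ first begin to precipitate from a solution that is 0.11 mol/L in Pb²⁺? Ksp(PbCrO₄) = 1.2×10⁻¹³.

Precipitation of each salt begins when its ion product equals Ksp.
PbCrO₄(s) ⇌ Pb²⁺(aq) + CrO₄²⁻(aq)
Ksp = [Pb²⁺][CrO₄²⁻] = [CrO₄²⁻](0.11)
[CrO₄²⁻] = 1.2×10⁻¹³ / (0.11) = 1.1×10⁻¹²
[CrO₄²⁻] = 1.1×10⁻¹² mol/L

1.1×10⁻¹² M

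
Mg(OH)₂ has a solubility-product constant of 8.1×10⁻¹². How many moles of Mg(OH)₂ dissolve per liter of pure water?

1.3×10⁻⁴ M

Mg(OH)₂(s) ⇌ Mg²⁺(aq) + 2 OH⁻(aq)
With molar solubility s: [Mg²⁺] = s, [OH⁻] = 2s.
Ksp = [Mg²⁺][OH⁻]^2 = s · (2s)^2 = 4s^3
4s^3 = 8.1×10⁻¹²  ⇒  s^3 = 2.0×10⁻¹²
Taking the 3rd root, s = 1.3×10⁻⁴ mol/L.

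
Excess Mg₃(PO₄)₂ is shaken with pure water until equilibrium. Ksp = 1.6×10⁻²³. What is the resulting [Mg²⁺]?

Mg₃(PO₄)₂(s) ⇌ 3 Mg²⁺(aq) + 2 PO₄³⁻(aq)
If s mol/L of Mg₃(PO₄)₂ dissolves, [Mg²⁺] = 3s and [PO₄³⁻] = 2s.
Ksp = [Mg²⁺]^3[PO₄³⁻]^2 = (3s)^3 · (2s)^2 = 108s^5 = 1.6×10⁻²³
s = 1.1×10⁻⁵ mol/L
[Mg²⁺] = 3s = 3.2×10⁻⁵ mol/L

3.2×10⁻⁵ M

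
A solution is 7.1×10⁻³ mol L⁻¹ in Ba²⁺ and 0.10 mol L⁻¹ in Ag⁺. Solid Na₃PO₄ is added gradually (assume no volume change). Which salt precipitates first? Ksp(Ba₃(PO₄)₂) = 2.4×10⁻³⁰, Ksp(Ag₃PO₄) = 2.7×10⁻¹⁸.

Ag₃PO₄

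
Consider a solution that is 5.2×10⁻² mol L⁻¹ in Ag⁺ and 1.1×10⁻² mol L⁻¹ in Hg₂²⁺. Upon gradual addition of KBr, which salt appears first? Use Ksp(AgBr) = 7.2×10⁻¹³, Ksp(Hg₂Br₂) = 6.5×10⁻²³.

AgBr

The threshold for precipitation is Q = Ksp.
For AgBr: [Br⁻] = (Ksp/[Ag⁺]) = 1.4×10⁻¹¹ mol L⁻¹
For Hg₂Br₂: [Br⁻] = (Ksp/[Hg₂²⁺])^(1/2) = 7.7×10⁻¹¹ mol L⁻¹
The smaller threshold [Br⁻] is reached first, so AgBr precipitates first.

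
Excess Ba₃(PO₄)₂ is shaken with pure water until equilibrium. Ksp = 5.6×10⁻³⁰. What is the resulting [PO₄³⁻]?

1.1×10⁻⁶ M

Ba₃(PO₄)₂(s) ⇌ 3 Ba²⁺(aq) + 2 PO₄³⁻(aq)
For each mole of Ba₃(PO₄)₂ that dissolves per liter, [Ba²⁺] = 3s and [PO₄³⁻] = 2s; let s denote this solubility.
Ksp = [Ba²⁺]^3[PO₄³⁻]^2 = (3s)^3 · (2s)^2 = 108s^5 = 5.6×10⁻³⁰
s = 5.5×10⁻⁷ M
[PO₄³⁻] = 2s = 1.1×10⁻⁶ M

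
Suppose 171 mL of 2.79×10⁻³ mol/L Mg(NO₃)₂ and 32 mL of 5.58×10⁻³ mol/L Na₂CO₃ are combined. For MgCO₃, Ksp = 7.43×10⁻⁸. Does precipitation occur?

After mixing, V = 171 mL + 32 mL = 203 mL.
[Mg²⁺] = (2.79×10⁻³)(171)/203 = 2.35×10⁻³ mol/L
[CO₃²⁻] = (5.58×10⁻³)(32)/203 = 8.80×10⁻⁴ mol/L
Q = [Mg²⁺][CO₃²⁻] = 2.07×10⁻⁶
Q = 2.07×10⁻⁶ > Ksp = 7.43×10⁻⁸, so the solution is supersaturated and MgCO₃ precipitates.

Yes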